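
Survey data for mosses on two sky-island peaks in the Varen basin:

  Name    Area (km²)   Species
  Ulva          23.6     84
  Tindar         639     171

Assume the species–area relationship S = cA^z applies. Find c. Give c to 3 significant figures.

42.5

z = ln(S₂/S₁) / ln(A₂/A₁) = ln(171/84) / ln(639/23.6) = 0.7108 / 3.2987 = 0.2155
c = S₁ / A₁^z = 84 / 23.6^0.2155 = 84 / 1.976 = 42.5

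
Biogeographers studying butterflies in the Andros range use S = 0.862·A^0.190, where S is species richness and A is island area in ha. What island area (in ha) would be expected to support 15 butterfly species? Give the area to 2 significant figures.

3400000 ha

15 = 0.862 × A^0.19  ⇒  A^0.19 = 15/0.862 = 17.4
ln A = ln(17.4) / 0.19 = 2.8566 / 0.19 = 15.0345
A = e^15.0345 ≈ 3383681 ha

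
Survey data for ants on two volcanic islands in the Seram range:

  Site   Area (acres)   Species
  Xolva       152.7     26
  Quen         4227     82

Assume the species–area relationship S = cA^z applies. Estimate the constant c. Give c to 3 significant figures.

z = ln(S₂/S₁) / ln(A₂/A₁) = ln(82/26) / ln(4227/152.7) = 1.1486 / 3.3208 = 0.3459
c = S₁ / A₁^z = 26 / 152.7^0.3459 = 26 / 5.693 = 4.567

4.57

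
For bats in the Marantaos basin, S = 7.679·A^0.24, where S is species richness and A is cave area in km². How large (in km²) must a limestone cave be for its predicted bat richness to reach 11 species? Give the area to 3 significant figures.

4.47 km²

11 = 7.679 × A^0.24  ⇒  A^0.24 = 11/7.679 = 1.432
ln A = ln(1.432) / 0.24 = 0.3594 / 0.24 = 1.4975
A = e^1.4975 ≈ 4.471 km²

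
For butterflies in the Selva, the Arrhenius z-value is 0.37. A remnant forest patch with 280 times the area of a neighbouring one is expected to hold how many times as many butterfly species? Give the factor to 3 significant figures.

8.04

S₂/S₁ = (A₂/A₁)^z = 280^0.37
ln(S₂/S₁) = 0.37 × ln 280 = 0.37 × 5.6348 = 2.0849
S₂/S₁ = e^2.0849 ≈ 8.044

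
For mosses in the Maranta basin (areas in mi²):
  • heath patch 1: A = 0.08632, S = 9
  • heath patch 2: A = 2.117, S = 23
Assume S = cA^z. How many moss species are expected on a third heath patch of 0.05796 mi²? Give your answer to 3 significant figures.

z = ln(23/9) / ln(2.117/0.08632) = 0.9383 / 3.1997 = 0.2932
c = 9 / 0.08632^0.2932 = 9 / 0.4876 = 18.46
S₃ = 18.46 × 0.05796^0.2932 = 18.46 × 0.4338 ≈ 8.008

8.01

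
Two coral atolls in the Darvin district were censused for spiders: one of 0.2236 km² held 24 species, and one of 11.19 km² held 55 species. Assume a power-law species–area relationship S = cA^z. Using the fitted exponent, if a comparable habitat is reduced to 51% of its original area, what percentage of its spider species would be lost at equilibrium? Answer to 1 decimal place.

z = ln(55/24) / ln(11.19/0.2236) = 0.8293 / 3.9129 = 0.2119
S_new/S_old = (A_new/A_old)^z = 0.51^0.2119 = exp(0.2119 × -0.6733) = 0.867
Fraction lost = 1 − 0.867 = 0.133

13.3%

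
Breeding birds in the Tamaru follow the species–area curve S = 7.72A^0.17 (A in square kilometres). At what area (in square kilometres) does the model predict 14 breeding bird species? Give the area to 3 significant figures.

33.2 square kilometres

14 = 7.72 × A^0.17  ⇒  A^0.17 = 14/7.72 = 1.813
ln A = ln(1.813) / 0.17 = 0.5952 / 0.17 = 3.5014
A = e^3.5014 ≈ 33.16 square kilometres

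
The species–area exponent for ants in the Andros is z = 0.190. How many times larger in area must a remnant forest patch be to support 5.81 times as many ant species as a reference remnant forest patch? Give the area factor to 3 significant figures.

(A₂/A₁)^0.19 = 5.81, so A₂/A₁ = 5.81^(1/0.19) = 5.81^5.263
ln(A₂/A₁) = ln 5.81 / 0.19 = 1.7596 / 0.19 = 9.2610
A₂/A₁ = e^9.2610 ≈ 10519

10500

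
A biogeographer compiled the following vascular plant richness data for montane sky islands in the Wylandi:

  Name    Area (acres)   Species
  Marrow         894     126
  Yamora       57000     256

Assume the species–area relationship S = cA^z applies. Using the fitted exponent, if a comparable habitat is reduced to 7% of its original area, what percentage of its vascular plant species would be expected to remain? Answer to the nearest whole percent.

64%

z = ln(256/126) / ln(57000/894) = 0.7089 / 4.1551 = 0.1706
S_new/S_old = (A_new/A_old)^z = 0.07^0.1706 = exp(0.1706 × -2.6593) = 0.6353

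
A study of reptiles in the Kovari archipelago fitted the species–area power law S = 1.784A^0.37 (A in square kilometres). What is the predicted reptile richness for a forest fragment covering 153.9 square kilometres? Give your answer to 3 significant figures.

S = 1.784 × 153.9^0.37 = 1.784 × 6.446 ≈ 11.5

11.5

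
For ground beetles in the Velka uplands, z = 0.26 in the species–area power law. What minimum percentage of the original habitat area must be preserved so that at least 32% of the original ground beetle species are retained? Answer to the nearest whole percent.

1%

Need (A_new/A_old)^0.26 = 0.32, so A_new/A_old = 0.32^(1/0.26) = 0.32^3.846
ln(A_new/A_old) = ln 0.32 / 0.26 = -1.1394 / 0.26 = -4.3824
A_new/A_old = e^-4.3824 ≈ 0.01249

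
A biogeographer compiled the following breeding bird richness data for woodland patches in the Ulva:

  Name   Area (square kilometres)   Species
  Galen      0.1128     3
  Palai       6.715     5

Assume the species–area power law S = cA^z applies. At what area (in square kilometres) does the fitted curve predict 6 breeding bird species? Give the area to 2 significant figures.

z = ln(5/3) / ln(6.715/0.1128) = 0.5108 / 4.0865 = 0.1250
c = 3 / 0.1128^0.1250 = 3 / 0.7613 = 3.941
A = (6/3.941)^(1/0.1250) ⇒ ln A = ln(1.523)/0.1250 = 3.3629
A = e^3.3629 ≈ 28.87 square kilometres

29 square kilometres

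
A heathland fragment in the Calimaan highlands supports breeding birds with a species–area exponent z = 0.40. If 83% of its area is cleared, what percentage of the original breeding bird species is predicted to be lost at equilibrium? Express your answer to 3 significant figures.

S_new/S_old = (A_new/A_old)^z = 0.17^0.4
= exp(0.4 × ln 0.17) = exp(0.4 × -1.7720) = exp(-0.7088) ≈ 0.4922
Fraction lost = 1 − 0.4922 = 0.5078

50.8%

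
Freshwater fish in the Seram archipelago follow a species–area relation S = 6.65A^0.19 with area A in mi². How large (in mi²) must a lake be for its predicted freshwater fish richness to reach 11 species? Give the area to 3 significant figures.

14.1 mi²

11 = 6.65 × A^0.19  ⇒  A^0.19 = 11/6.65 = 1.654
ln A = ln(1.654) / 0.19 = 0.5033 / 0.19 = 2.6488
A = e^2.6488 ≈ 14.14 mi²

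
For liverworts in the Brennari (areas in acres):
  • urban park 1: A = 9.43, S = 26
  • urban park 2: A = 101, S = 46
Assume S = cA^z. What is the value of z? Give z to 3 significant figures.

0.241

Taking logs: ln S = ln c + z ln A, so z = (ln S₂ − ln S₁)/(ln A₂ − ln A₁).
z = ln(46/26) / ln(101/9.43) = ln(1.769) / ln(10.71) = 0.5705 / 2.3712 = 0.2406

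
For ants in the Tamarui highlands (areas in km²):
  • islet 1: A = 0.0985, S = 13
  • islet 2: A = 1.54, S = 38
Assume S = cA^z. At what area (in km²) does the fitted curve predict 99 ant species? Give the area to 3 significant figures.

17.9 km²

z = ln(38/13) / ln(1.54/0.0985) = 1.0726 / 2.7495 = 0.3901
c = 13 / 0.0985^0.3901 = 13 / 0.4049 = 32.11
A = (99/32.11)^(1/0.3901) ⇒ ln A = ln(3.083)/0.3901 = 2.8862
A = e^2.8862 ≈ 17.93 km²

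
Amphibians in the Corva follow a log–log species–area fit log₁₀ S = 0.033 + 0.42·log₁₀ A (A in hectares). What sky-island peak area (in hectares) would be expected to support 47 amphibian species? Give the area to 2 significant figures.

47 = 1.079 × A^0.42  ⇒  A^0.42 = 47/1.079 = 43.56
ln A = ln(43.56) / 0.42 = 3.7742 / 0.42 = 8.9861
A = e^8.9861 ≈ 7991 hectares

8000 hectares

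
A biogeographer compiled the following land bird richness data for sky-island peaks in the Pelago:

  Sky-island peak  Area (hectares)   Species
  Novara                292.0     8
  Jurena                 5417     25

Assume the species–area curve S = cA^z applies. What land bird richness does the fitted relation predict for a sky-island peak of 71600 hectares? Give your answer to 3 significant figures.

68.4

z = ln(25/8) / ln(5417/292) = 1.1394 / 2.9205 = 0.3901
c = 8 / 292^0.3901 = 8 / 9.159 = 0.8734
S₃ = 0.8734 × 71600^0.3901 = 0.8734 × 78.36 ≈ 68.45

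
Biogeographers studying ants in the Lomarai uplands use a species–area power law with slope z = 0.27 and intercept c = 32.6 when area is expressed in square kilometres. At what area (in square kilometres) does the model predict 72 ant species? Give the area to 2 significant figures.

72 = 32.6 × A^0.27  ⇒  A^0.27 = 72/32.6 = 2.209
ln A = ln(2.209) / 0.27 = 0.7924 / 0.27 = 2.9346
A = e^2.9346 ≈ 18.81 square kilometres

19 square kilometres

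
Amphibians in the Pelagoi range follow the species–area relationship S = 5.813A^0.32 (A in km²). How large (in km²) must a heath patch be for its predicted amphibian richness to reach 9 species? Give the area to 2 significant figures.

9 = 5.813 × A^0.32  ⇒  A^0.32 = 9/5.813 = 1.548
ln A = ln(1.548) / 0.32 = 0.4371 / 0.32 = 1.3660
A = e^1.3660 ≈ 3.92 km²

3.9 km²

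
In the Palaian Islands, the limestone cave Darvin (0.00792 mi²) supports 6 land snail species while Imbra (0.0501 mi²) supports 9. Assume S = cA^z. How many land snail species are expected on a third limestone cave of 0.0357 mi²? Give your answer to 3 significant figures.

z = ln(9/6) / ln(0.0501/0.00792) = 0.4055 / 1.8446 = 0.2198
c = 6 / 0.00792^0.2198 = 6 / 0.3452 = 17.38
S₃ = 17.38 × 0.0357^0.2198 = 17.38 × 0.4807 ≈ 8.354

8.35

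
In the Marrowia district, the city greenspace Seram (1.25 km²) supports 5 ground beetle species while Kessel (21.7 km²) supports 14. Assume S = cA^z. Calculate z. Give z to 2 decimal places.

Taking logs: ln S = ln c + z ln A, so z = (ln S₂ − ln S₁)/(ln A₂ − ln A₁).
z = ln(14/5) / ln(21.7/1.25) = ln(2.8) / ln(17.36) = 1.0296 / 2.8542 = 0.3607

0.36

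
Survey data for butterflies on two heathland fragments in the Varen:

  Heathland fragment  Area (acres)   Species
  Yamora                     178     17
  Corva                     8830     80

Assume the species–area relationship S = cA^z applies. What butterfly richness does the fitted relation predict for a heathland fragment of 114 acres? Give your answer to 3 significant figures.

14.2

z = ln(80/17) / ln(8830/178) = 1.5488 / 3.9041 = 0.3967
c = 17 / 178^0.3967 = 17 / 7.812 = 2.176
S₃ = 2.176 × 114^0.3967 = 2.176 × 6.546 ≈ 14.25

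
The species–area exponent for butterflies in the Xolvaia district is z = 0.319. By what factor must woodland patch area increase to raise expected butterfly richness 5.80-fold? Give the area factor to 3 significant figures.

247

(A₂/A₁)^0.319 = 5.8, so A₂/A₁ = 5.8^(1/0.319) = 5.8^3.135
ln(A₂/A₁) = ln 5.8 / 0.319 = 1.7579 / 0.319 = 5.5105
A₂/A₁ = e^5.5105 ≈ 247.3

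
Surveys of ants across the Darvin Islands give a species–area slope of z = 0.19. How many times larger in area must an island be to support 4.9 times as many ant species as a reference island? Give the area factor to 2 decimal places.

4291.52

(A₂/A₁)^0.19 = 4.9, so A₂/A₁ = 4.9^(1/0.19) = 4.9^5.263
ln(A₂/A₁) = ln 4.9 / 0.19 = 1.5892 / 0.19 = 8.3644
A₂/A₁ = e^8.3644 ≈ 4292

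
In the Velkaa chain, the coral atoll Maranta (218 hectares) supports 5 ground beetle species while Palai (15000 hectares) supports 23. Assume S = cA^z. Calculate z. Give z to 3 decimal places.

0.361

Taking logs: ln S = ln c + z ln A, so z = (ln S₂ − ln S₁)/(ln A₂ − ln A₁).
z = ln(23/5) / ln(15000/218) = ln(4.6) / ln(68.81) = 1.5261 / 4.2313 = 0.3607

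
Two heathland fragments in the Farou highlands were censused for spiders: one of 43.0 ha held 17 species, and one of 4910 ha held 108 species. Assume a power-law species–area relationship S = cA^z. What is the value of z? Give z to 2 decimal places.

0.39

Taking logs: ln S = ln c + z ln A, so z = (ln S₂ − ln S₁)/(ln A₂ − ln A₁).
z = ln(108/17) / ln(4910/43) = ln(6.353) / ln(114.2) = 1.8489 / 4.7378 = 0.3902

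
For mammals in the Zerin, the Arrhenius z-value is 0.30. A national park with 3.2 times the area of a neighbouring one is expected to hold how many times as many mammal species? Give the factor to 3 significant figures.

1.42

S₂/S₁ = (A₂/A₁)^z = 3.2^0.3
ln(S₂/S₁) = 0.3 × ln 3.2 = 0.3 × 1.1632 = 0.3489
S₂/S₁ = e^0.3489 ≈ 1.418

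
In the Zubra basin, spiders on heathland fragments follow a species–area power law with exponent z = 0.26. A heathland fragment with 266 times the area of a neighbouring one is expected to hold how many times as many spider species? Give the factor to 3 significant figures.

S₂/S₁ = (A₂/A₁)^z = 266^0.26
ln(S₂/S₁) = 0.26 × ln 266 = 0.26 × 5.5835 = 1.4517
S₂/S₁ = e^1.4517 ≈ 4.27

4.27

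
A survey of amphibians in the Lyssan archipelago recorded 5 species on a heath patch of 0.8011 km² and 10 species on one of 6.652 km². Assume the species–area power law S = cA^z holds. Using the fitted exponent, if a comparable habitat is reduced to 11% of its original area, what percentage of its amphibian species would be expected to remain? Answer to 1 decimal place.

z = ln(10/5) / ln(6.652/0.8011) = 0.6931 / 2.1167 = 0.3275
S_new/S_old = (A_new/A_old)^z = 0.11^0.3275 = exp(0.3275 × -2.2073) = 0.4854

48.5%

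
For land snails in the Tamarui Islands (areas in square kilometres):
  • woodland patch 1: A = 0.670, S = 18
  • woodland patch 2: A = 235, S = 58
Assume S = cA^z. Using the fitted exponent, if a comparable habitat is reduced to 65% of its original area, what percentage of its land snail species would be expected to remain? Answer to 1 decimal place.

91.8%

z = ln(58/18) / ln(235/0.67) = 1.1701 / 5.8601 = 0.1997
S_new/S_old = (A_new/A_old)^z = 0.65^0.1997 = exp(0.1997 × -0.4308) = 0.9176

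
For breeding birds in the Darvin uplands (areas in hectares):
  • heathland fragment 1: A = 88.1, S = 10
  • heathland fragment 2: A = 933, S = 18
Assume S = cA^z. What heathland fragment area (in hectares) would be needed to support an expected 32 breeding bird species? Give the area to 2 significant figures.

z = ln(18/10) / ln(933/88.1) = 0.5878 / 2.3599 = 0.2491
c = 10 / 88.1^0.2491 = 10 / 3.051 = 3.278
A = (32/3.278)^(1/0.2491) ⇒ ln A = ln(9.763)/0.2491 = 9.1485
A = e^9.1485 ≈ 9400 hectares

9400 hectares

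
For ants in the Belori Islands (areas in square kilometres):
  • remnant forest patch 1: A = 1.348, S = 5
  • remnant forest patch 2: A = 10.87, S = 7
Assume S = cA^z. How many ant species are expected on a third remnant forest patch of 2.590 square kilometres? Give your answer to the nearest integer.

z = ln(7/5) / ln(10.87/1.348) = 0.3365 / 2.0874 = 0.1612
c = 5 / 1.348^0.1612 = 5 / 1.049 = 4.765
S₃ = 4.765 × 2.59^0.1612 = 4.765 × 1.166 ≈ 5.555

6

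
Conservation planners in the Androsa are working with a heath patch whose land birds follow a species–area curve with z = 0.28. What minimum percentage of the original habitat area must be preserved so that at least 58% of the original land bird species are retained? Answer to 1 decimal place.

Need (A_new/A_old)^0.28 = 0.58, so A_new/A_old = 0.58^(1/0.28) = 0.58^3.571
ln(A_new/A_old) = ln 0.58 / 0.28 = -0.5447 / 0.28 = -1.9455
A_new/A_old = e^-1.9455 ≈ 0.1429

14.3%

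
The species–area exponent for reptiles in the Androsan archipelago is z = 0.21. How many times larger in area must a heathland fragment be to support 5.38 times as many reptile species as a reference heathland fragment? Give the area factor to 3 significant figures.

3020

(A₂/A₁)^0.21 = 5.38, so A₂/A₁ = 5.38^(1/0.21) = 5.38^4.762
ln(A₂/A₁) = ln 5.38 / 0.21 = 1.6827 / 0.21 = 8.0128
A₂/A₁ = e^8.0128 ≈ 3019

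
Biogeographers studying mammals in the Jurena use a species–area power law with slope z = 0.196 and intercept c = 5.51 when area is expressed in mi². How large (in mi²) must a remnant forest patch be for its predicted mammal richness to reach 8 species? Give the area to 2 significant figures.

6.7 mi²

8 = 5.51 × A^0.196  ⇒  A^0.196 = 8/5.51 = 1.452
ln A = ln(1.452) / 0.196 = 0.3729 / 0.196 = 1.9024
A = e^1.9024 ≈ 6.702 mi²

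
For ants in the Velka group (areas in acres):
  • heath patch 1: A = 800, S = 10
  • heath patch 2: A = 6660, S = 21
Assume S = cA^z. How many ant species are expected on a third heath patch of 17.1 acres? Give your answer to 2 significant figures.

z = ln(21/10) / ln(6660/800) = 0.7419 / 2.1193 = 0.3501
c = 10 / 800^0.3501 = 10 / 10.38 = 0.9631
S₃ = 0.9631 × 17.1^0.3501 = 0.9631 × 2.702 ≈ 2.602

2.6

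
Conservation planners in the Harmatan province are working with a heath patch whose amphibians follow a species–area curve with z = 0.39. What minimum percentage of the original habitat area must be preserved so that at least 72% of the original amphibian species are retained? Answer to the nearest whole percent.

Need (A_new/A_old)^0.39 = 0.72, so A_new/A_old = 0.72^(1/0.39) = 0.72^2.564
ln(A_new/A_old) = ln 0.72 / 0.39 = -0.3285 / 0.39 = -0.8423
A_new/A_old = e^-0.8423 ≈ 0.4307

43%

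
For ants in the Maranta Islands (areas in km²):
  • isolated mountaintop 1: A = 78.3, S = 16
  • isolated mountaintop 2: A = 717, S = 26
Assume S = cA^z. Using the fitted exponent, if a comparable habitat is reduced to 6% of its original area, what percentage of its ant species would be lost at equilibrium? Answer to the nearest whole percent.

z = ln(26/16) / ln(717/78.3) = 0.4855 / 2.2145 = 0.2192
S_new/S_old = (A_new/A_old)^z = 0.06^0.2192 = exp(0.2192 × -2.8134) = 0.5397
Fraction lost = 1 − 0.5397 = 0.4603

46%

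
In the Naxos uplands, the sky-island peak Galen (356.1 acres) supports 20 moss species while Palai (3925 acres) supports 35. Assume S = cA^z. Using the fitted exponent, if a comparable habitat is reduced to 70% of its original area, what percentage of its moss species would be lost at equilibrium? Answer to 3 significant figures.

7.98%

z = ln(35/20) / ln(3925/356.1) = 0.5596 / 2.3999 = 0.2332
S_new/S_old = (A_new/A_old)^z = 0.7^0.2332 = exp(0.2332 × -0.3567) = 0.9202
Fraction lost = 1 − 0.9202 = 0.07981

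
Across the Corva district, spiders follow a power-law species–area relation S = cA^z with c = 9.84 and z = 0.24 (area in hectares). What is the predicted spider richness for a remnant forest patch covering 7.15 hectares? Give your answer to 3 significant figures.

S = 9.84 × 7.15^0.24 = 9.84 × 1.603 ≈ 15.78

15.8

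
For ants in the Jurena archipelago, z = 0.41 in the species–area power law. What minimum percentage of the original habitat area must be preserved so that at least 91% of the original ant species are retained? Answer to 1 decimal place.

Need (A_new/A_old)^0.41 = 0.91, so A_new/A_old = 0.91^(1/0.41) = 0.91^2.439
ln(A_new/A_old) = ln 0.91 / 0.41 = -0.0943 / 0.41 = -0.2300
A_new/A_old = e^-0.2300 ≈ 0.7945

79.5%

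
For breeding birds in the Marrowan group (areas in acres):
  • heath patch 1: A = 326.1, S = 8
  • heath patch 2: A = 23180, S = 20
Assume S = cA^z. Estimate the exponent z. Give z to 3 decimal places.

Taking logs: ln S = ln c + z ln A, so z = (ln S₂ − ln S₁)/(ln A₂ − ln A₁).
z = ln(20/8) / ln(23180/326.1) = ln(2.5) / ln(71.08) = 0.9163 / 4.2638 = 0.2149

0.215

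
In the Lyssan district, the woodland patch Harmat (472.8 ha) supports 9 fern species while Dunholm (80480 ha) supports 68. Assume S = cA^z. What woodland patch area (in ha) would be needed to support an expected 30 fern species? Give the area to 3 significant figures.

z = ln(68/9) / ln(80480/472.8) = 2.0223 / 5.1371 = 0.3937
c = 9 / 472.8^0.3937 = 9 / 11.3 = 0.7967
A = (30/0.7967)^(1/0.3937) ⇒ ln A = ln(37.65)/0.3937 = 9.2171
A = e^9.2171 ≈ 10067 ha

10100 ha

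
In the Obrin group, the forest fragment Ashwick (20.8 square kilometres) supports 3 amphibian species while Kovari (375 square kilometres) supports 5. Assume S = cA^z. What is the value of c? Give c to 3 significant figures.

z = ln(S₂/S₁) / ln(A₂/A₁) = ln(5/3) / ln(375/20.8) = 0.5108 / 2.8920 = 0.1766
c = S₁ / A₁^z = 3 / 20.8^0.1766 = 3 / 1.709 = 1.755

1.76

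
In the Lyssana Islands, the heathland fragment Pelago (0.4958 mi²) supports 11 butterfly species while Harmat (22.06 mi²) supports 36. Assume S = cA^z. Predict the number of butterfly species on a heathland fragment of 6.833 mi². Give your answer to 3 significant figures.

z = ln(36/11) / ln(22.06/0.4958) = 1.1856 / 3.7953 = 0.3124
c = 11 / 0.4958^0.3124 = 11 / 0.8032 = 13.7
S₃ = 13.7 × 6.833^0.3124 = 13.7 × 1.823 ≈ 24.96

25.0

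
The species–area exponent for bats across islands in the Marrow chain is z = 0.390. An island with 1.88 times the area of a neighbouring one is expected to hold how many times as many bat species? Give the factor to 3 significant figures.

1.28

S₂/S₁ = (A₂/A₁)^z = 1.88^0.39
ln(S₂/S₁) = 0.39 × ln 1.88 = 0.39 × 0.6313 = 0.2462
S₂/S₁ = e^0.2462 ≈ 1.279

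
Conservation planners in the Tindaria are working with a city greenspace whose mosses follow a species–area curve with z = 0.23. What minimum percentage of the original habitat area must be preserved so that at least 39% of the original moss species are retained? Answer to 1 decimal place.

Need (A_new/A_old)^0.23 = 0.39, so A_new/A_old = 0.39^(1/0.23) = 0.39^4.348
ln(A_new/A_old) = ln 0.39 / 0.23 = -0.9416 / 0.23 = -4.0940
A_new/A_old = e^-4.0940 ≈ 0.01667

1.7%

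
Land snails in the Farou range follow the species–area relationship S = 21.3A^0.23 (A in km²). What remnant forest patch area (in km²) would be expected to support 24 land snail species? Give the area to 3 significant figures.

1.68 km²

24 = 21.3 × A^0.23  ⇒  A^0.23 = 24/21.3 = 1.127
ln A = ln(1.127) / 0.23 = 0.1193 / 0.23 = 0.5189
A = e^0.5189 ≈ 1.68 km²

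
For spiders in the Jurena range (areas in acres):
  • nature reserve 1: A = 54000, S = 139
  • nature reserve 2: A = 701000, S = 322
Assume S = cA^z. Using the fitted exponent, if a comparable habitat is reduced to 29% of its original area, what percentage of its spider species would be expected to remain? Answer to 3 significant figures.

66.7%

z = ln(322/139) / ln(701000/54000) = 0.8401 / 2.5635 = 0.3277
S_new/S_old = (A_new/A_old)^z = 0.29^0.3277 = exp(0.3277 × -1.2379) = 0.6665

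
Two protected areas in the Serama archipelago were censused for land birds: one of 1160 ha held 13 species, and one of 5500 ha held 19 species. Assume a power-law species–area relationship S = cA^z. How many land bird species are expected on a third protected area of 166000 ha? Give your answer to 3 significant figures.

z = ln(19/13) / ln(5500/1160) = 0.3795 / 1.5563 = 0.2438
c = 13 / 1160^0.2438 = 13 / 5.588 = 2.327
S₃ = 2.327 × 166000^0.2438 = 2.327 × 18.74 ≈ 43.61

43.6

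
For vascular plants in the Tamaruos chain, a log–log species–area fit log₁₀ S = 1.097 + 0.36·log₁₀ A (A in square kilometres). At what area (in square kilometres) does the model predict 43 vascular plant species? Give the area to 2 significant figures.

31 square kilometres

43 = 12.5 × A^0.36  ⇒  A^0.36 = 43/12.5 = 3.439
ln A = ln(3.439) / 0.36 = 1.2353 / 0.36 = 3.4313
A = e^3.4313 ≈ 30.92 square kilometres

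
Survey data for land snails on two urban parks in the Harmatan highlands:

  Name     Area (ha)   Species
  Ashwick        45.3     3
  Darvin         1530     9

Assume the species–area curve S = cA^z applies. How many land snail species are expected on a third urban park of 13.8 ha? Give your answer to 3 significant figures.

z = ln(9/3) / ln(1530/45.3) = 1.0986 / 3.5197 = 0.3121
c = 3 / 45.3^0.3121 = 3 / 3.288 = 0.9124
S₃ = 0.9124 × 13.8^0.3121 = 0.9124 × 2.269 ≈ 2.07

2.07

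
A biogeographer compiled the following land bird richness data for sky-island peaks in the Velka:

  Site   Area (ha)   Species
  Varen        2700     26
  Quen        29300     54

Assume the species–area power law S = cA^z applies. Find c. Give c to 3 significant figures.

z = ln(S₂/S₁) / ln(A₂/A₁) = ln(54/26) / ln(29300/2700) = 0.7309 / 2.3843 = 0.3065
c = S₁ / A₁^z = 26 / 2700^0.3065 = 26 / 11.27 = 2.307

2.31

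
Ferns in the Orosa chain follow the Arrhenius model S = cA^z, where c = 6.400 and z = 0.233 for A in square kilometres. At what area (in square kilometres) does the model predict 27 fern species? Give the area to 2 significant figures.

27 = 6.4 × A^0.233  ⇒  A^0.233 = 27/6.4 = 4.219
ln A = ln(4.219) / 0.233 = 1.4395 / 0.233 = 6.1783
A = e^6.1783 ≈ 482.2 square kilometres

480 square kilometres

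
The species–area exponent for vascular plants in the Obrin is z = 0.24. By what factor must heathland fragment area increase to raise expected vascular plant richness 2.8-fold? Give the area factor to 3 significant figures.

(A₂/A₁)^0.24 = 2.8, so A₂/A₁ = 2.8^(1/0.24) = 2.8^4.167
ln(A₂/A₁) = ln 2.8 / 0.24 = 1.0296 / 0.24 = 4.2901
A₂/A₁ = e^4.2901 ≈ 72.97

73.0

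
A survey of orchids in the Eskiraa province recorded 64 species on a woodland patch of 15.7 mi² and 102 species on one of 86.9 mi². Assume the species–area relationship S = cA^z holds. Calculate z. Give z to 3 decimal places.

Taking logs: ln S = ln c + z ln A, so z = (ln S₂ − ln S₁)/(ln A₂ − ln A₁).
z = ln(102/64) / ln(86.9/15.7) = ln(1.594) / ln(5.535) = 0.4661 / 1.7111 = 0.2724

0.272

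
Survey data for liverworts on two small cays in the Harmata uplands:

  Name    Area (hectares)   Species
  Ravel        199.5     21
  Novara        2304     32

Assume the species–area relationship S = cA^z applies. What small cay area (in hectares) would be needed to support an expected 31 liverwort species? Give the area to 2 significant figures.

z = ln(32/21) / ln(2304/199.5) = 0.4212 / 2.4466 = 0.1722
c = 21 / 199.5^0.1722 = 21 / 2.489 = 8.438
A = (31/8.438)^(1/0.1722) ⇒ ln A = ln(3.674)/0.1722 = 7.5580
A = e^7.5580 ≈ 1916 hectares

1900 hectares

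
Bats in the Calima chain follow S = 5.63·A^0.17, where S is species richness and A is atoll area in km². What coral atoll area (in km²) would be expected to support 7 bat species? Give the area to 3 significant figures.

7 = 5.63 × A^0.17  ⇒  A^0.17 = 7/5.63 = 1.243
ln A = ln(1.243) / 0.17 = 0.2178 / 0.17 = 1.2812
A = e^1.2812 ≈ 3.601 km²

3.60 km²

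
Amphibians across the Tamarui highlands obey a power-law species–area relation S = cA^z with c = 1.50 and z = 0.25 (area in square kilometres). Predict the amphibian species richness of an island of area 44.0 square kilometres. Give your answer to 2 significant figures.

S = 1.5 × 44^0.25
ln S = ln 1.5 + 0.25 × ln 44 = 0.4055 + 0.25 × 3.7842 = 1.3515
S = e^1.3515 ≈ 3.863

3.9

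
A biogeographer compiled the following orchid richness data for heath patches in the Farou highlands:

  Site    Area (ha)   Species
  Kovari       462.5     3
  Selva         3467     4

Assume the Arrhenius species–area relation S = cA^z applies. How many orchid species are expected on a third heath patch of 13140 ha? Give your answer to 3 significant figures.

z = ln(4/3) / ln(3467/462.5) = 0.2877 / 2.0144 = 0.1428
c = 3 / 462.5^0.1428 = 3 / 2.402 = 1.249
S₃ = 1.249 × 13140^0.1428 = 1.249 × 3.874 ≈ 4.838

4.84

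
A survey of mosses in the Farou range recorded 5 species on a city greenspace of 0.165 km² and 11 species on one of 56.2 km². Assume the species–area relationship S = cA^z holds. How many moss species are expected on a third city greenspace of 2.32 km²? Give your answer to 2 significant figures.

z = ln(11/5) / ln(56.2/0.165) = 0.7885 / 5.8307 = 0.1352
c = 5 / 0.165^0.1352 = 5 / 0.7838 = 6.379
S₃ = 6.379 × 2.32^0.1352 = 6.379 × 1.121 ≈ 7.148

7.1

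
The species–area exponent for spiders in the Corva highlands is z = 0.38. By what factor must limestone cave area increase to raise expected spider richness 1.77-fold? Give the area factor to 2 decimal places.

4.49

(A₂/A₁)^0.38 = 1.77, so A₂/A₁ = 1.77^(1/0.38) = 1.77^2.632
ln(A₂/A₁) = ln 1.77 / 0.38 = 0.5710 / 0.38 = 1.5026
A₂/A₁ = e^1.5026 ≈ 4.493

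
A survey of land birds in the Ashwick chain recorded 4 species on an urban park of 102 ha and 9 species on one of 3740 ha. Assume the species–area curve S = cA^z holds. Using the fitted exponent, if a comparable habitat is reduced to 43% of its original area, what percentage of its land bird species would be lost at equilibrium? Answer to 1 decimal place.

z = ln(9/4) / ln(3740/102) = 0.8109 / 3.6019 = 0.2251
S_new/S_old = (A_new/A_old)^z = 0.43^0.2251 = exp(0.2251 × -0.8440) = 0.8269
Fraction lost = 1 − 0.8269 = 0.1731

17.3%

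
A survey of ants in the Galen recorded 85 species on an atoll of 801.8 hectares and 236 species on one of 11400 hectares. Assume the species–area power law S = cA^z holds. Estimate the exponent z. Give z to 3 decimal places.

Taking logs: ln S = ln c + z ln A, so z = (ln S₂ − ln S₁)/(ln A₂ − ln A₁).
z = ln(236/85) / ln(11400/801.8) = ln(2.776) / ln(14.22) = 1.0212 / 2.6545 = 0.3847

0.385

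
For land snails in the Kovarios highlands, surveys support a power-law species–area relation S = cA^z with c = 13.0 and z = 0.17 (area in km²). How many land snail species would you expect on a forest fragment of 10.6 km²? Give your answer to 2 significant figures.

19

S = 13 × 10.6^0.17
ln S = ln 13 + 0.17 × ln 10.6 = 2.5649 + 0.17 × 2.3609 = 2.9663
S = e^2.9663 ≈ 19.42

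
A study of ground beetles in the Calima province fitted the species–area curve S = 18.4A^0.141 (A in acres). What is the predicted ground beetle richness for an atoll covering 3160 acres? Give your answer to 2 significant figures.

57

S = 18.4 × 3160^0.141 = 18.4 × 3.115 ≈ 57.32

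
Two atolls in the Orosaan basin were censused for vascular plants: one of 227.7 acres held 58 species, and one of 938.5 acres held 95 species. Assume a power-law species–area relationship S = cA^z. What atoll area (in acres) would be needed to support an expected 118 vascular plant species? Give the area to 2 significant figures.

z = ln(95/58) / ln(938.5/227.7) = 0.4934 / 1.4163 = 0.3484
c = 58 / 227.7^0.3484 = 58 / 6.627 = 8.752
A = (118/8.752)^(1/0.3484) ⇒ ln A = ln(13.48)/0.3484 = 7.4666
A = e^7.4666 ≈ 1749 acres

1700 acres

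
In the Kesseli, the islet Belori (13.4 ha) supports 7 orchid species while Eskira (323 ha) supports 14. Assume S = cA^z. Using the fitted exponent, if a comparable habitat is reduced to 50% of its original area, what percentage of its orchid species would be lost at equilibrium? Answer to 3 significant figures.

14.0%

z = ln(14/7) / ln(323/13.4) = 0.6931 / 3.1824 = 0.2178
S_new/S_old = (A_new/A_old)^z = 0.5^0.2178 = exp(0.2178 × -0.6931) = 0.8599
Fraction lost = 1 − 0.8599 = 0.1401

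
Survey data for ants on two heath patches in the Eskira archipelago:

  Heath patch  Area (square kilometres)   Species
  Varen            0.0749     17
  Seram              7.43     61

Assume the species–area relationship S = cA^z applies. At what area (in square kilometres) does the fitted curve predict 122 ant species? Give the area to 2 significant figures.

90 square kilometres

z = ln(61/17) / ln(7.43/0.0749) = 1.2777 / 4.5971 = 0.2779
c = 17 / 0.0749^0.2779 = 17 / 0.4866 = 34.93
A = (122/34.93)^(1/0.2779) ⇒ ln A = ln(3.492)/0.2779 = 4.4995
A = e^4.4995 ≈ 89.97 square kilometres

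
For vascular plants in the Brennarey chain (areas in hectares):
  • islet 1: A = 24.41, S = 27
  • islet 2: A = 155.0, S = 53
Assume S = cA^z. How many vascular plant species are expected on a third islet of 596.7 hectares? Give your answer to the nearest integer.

z = ln(53/27) / ln(155/24.41) = 0.6745 / 1.8484 = 0.3649
c = 27 / 24.41^0.3649 = 27 / 3.208 = 8.415
S₃ = 8.415 × 596.7^0.3649 = 8.415 × 10.3 ≈ 86.67

87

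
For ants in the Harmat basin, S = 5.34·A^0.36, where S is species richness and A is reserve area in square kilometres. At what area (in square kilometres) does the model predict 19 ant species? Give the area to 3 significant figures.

19 = 5.34 × A^0.36  ⇒  A^0.36 = 19/5.34 = 3.558
ln A = ln(3.558) / 0.36 = 1.2692 / 0.36 = 3.5256
A = e^3.5256 ≈ 33.97 square kilometres

34.0 square kilometres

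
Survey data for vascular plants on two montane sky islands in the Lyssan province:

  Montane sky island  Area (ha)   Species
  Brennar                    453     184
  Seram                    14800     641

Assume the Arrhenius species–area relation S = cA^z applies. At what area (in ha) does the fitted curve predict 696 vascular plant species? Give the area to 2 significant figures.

19000 ha

z = ln(641/184) / ln(14800/453) = 1.2481 / 3.4865 = 0.3580
c = 184 / 453^0.3580 = 184 / 8.93 = 20.61
A = (696/20.61)^(1/0.3580) ⇒ ln A = ln(33.78)/0.3580 = 9.8323
A = e^9.8323 ≈ 18626 ha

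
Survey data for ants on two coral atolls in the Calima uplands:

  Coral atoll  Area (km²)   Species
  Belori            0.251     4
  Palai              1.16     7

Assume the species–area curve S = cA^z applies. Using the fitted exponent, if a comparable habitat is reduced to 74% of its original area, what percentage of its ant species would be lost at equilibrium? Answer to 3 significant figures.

z = ln(7/4) / ln(1.16/0.251) = 0.5596 / 1.5307 = 0.3656
S_new/S_old = (A_new/A_old)^z = 0.74^0.3656 = exp(0.3656 × -0.3011) = 0.8958
Fraction lost = 1 − 0.8958 = 0.1042

10.4%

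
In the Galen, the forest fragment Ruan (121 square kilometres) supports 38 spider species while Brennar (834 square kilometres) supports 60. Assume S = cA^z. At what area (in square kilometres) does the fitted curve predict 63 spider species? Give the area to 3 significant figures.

1020 square kilometres

z = ln(60/38) / ln(834/121) = 0.4568 / 1.9304 = 0.2366
c = 38 / 121^0.2366 = 38 / 3.11 = 12.22
A = (63/12.22)^(1/0.2366) ⇒ ln A = ln(5.157)/0.2366 = 6.9324
A = e^6.9324 ≈ 1025 square kilometres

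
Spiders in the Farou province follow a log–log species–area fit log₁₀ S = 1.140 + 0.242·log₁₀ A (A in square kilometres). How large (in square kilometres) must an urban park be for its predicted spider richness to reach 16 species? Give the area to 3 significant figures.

1.84 square kilometres

16 = 13.8 × A^0.242  ⇒  A^0.242 = 16/13.8 = 1.159
ln A = ln(1.159) / 0.242 = 0.1476 / 0.242 = 0.6101
A = e^0.6101 ≈ 1.841 square kilometres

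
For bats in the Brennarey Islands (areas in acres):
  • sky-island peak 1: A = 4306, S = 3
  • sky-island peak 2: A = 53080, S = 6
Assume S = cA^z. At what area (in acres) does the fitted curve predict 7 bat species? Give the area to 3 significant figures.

z = ln(6/3) / ln(53080/4306) = 0.6931 / 2.5118 = 0.2760
c = 3 / 4306^0.2760 = 3 / 10.07 = 0.298
A = (7/0.298)^(1/0.2760) ⇒ ln A = ln(23.49)/0.2760 = 11.4382
A = e^11.4382 ≈ 92796 acres

92800 acres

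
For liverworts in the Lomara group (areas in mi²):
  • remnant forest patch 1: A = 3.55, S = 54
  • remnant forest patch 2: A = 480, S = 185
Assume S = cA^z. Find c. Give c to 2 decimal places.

z = ln(S₂/S₁) / ln(A₂/A₁) = ln(185/54) / ln(480/3.55) = 1.2314 / 4.9068 = 0.2510
c = S₁ / A₁^z = 54 / 3.55^0.2510 = 54 / 1.374 = 39.29

39.29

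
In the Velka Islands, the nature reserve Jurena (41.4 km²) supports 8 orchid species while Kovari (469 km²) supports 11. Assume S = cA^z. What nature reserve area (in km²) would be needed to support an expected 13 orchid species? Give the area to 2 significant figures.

z = ln(11/8) / ln(469/41.4) = 0.3185 / 2.4273 = 0.1312
c = 8 / 41.4^0.1312 = 8 / 1.63 = 4.908
A = (13/4.908)^(1/0.1312) ⇒ ln A = ln(2.648)/0.1312 = 7.4239
A = e^7.4239 ≈ 1676 km²

1700 km²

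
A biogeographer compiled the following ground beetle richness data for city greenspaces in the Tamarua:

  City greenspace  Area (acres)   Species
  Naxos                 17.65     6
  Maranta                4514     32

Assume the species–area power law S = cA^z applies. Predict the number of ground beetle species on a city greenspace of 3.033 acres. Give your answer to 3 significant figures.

3.53

z = ln(32/6) / ln(4514/17.65) = 1.6740 / 5.5442 = 0.3019
c = 6 / 17.65^0.3019 = 6 / 2.379 = 2.522
S₃ = 2.522 × 3.033^0.3019 = 2.522 × 1.398 ≈ 3.525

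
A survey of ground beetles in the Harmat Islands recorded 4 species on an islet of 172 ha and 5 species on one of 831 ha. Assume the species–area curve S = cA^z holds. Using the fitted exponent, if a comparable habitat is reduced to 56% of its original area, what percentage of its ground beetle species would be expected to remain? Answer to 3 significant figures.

z = ln(5/4) / ln(831/172) = 0.2231 / 1.5751 = 0.1417
S_new/S_old = (A_new/A_old)^z = 0.56^0.1417 = exp(0.1417 × -0.5798) = 0.9211

92.1%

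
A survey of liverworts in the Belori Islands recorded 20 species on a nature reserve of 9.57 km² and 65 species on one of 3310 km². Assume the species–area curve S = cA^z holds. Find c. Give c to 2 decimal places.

12.68

z = ln(S₂/S₁) / ln(A₂/A₁) = ln(65/20) / ln(3310/9.57) = 1.1787 / 5.8461 = 0.2016
c = S₁ / A₁^z = 20 / 9.57^0.2016 = 20 / 1.577 = 12.68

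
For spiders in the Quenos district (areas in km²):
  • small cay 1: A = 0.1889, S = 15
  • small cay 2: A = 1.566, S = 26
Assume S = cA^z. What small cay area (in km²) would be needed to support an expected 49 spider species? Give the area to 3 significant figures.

z = ln(26/15) / ln(1.566/0.1889) = 0.5500 / 2.1151 = 0.2601
c = 15 / 0.1889^0.2601 = 15 / 0.6483 = 23.14
A = (49/23.14)^(1/0.2601) ⇒ ln A = ln(2.118)/0.2601 = 2.8853
A = e^2.8853 ≈ 17.91 km²

17.9 km²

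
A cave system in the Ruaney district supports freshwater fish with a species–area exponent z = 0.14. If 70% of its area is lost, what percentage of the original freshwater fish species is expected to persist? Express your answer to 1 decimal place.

S_new/S_old = (A_new/A_old)^z = 0.3^0.14
= exp(0.14 × ln 0.3) = exp(0.14 × -1.2040) = exp(-0.1686) ≈ 0.8449

84.5%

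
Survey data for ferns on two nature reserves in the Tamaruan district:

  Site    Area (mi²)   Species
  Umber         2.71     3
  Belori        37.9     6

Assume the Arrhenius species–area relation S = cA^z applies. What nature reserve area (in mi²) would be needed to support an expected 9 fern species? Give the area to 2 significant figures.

180 mi²

z = ln(6/3) / ln(37.9/2.71) = 0.6931 / 2.6380 = 0.2628
c = 3 / 2.71^0.2628 = 3 / 1.299 = 2.309
A = (9/2.309)^(1/0.2628) ⇒ ln A = ln(3.898)/0.2628 = 5.1781
A = e^5.1781 ≈ 177.3 mi²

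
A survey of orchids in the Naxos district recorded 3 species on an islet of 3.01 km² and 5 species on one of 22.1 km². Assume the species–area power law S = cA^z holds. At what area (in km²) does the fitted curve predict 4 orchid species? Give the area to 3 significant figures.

z = ln(5/3) / ln(22.1/3.01) = 0.5108 / 1.9936 = 0.2562
c = 3 / 3.01^0.2562 = 3 / 1.326 = 2.262
A = (4/2.262)^(1/0.2562) ⇒ ln A = ln(1.768)/0.2562 = 2.2247
A = e^2.2247 ≈ 9.251 km²

9.25 km²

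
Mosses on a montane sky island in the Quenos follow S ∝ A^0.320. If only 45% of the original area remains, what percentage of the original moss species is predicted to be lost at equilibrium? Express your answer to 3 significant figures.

S_new/S_old = (A_new/A_old)^z = 0.45^0.32
= exp(0.32 × ln 0.45) = exp(0.32 × -0.7985) = exp(-0.2555) ≈ 0.7745
Fraction lost = 1 − 0.7745 = 0.2255

22.5%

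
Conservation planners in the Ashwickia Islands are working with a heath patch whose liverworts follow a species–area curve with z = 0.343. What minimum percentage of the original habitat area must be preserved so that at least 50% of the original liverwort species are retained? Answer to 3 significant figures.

Need (A_new/A_old)^0.343 = 0.5, so A_new/A_old = 0.5^(1/0.343) = 0.5^2.915
ln(A_new/A_old) = ln 0.5 / 0.343 = -0.6931 / 0.343 = -2.0208
A_new/A_old = e^-2.0208 ≈ 0.1325

13.3%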